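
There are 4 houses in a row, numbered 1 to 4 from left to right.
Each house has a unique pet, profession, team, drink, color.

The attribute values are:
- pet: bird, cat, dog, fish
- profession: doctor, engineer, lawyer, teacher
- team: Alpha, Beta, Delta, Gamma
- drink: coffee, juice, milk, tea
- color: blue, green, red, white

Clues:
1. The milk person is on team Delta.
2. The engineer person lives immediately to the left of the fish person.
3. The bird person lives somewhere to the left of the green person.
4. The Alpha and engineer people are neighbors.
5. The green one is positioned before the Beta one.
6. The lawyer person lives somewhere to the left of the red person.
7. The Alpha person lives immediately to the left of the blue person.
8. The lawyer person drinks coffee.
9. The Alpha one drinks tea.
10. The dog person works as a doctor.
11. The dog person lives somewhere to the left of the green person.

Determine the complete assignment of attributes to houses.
Solution:

House | Pet | Profession | Team | Drink | Color
-----------------------------------------------
  1   | dog | doctor | Alpha | tea | white
  2   | bird | engineer | Delta | milk | blue
  3   | fish | lawyer | Gamma | coffee | green
  4   | cat | teacher | Beta | juice | red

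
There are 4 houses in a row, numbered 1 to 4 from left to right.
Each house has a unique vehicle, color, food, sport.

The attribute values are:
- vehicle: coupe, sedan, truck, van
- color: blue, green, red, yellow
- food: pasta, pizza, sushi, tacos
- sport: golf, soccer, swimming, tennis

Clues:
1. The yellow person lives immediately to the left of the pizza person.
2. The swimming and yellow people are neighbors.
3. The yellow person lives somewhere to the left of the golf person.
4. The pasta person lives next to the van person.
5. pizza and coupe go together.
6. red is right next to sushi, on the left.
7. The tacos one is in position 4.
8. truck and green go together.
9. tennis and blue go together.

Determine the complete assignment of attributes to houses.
Solution:

House | Vehicle | Color | Food | Sport
--------------------------------------
  1   | sedan | red | pasta | swimming
  2   | van | yellow | sushi | soccer
  3   | coupe | blue | pizza | tennis
  4   | truck | green | tacos | golf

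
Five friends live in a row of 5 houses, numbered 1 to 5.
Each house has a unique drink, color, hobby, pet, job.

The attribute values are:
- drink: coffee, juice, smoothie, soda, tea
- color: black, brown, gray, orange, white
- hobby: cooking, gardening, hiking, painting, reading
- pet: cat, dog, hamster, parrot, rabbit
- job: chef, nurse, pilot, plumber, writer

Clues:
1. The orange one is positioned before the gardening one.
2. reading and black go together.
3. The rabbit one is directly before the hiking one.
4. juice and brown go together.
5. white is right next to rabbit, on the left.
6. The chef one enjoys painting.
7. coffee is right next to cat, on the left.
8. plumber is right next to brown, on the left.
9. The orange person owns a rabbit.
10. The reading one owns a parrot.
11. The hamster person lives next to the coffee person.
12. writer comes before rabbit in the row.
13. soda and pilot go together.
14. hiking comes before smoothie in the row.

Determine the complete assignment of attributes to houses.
Solution:

House | Drink | Color | Hobby | Pet | Job
-----------------------------------------
  1   | tea | white | cooking | hamster | writer
  2   | coffee | orange | painting | rabbit | chef
  3   | soda | gray | hiking | cat | pilot
  4   | smoothie | black | reading | parrot | plumber
  5   | juice | brown | gardening | dog | nurse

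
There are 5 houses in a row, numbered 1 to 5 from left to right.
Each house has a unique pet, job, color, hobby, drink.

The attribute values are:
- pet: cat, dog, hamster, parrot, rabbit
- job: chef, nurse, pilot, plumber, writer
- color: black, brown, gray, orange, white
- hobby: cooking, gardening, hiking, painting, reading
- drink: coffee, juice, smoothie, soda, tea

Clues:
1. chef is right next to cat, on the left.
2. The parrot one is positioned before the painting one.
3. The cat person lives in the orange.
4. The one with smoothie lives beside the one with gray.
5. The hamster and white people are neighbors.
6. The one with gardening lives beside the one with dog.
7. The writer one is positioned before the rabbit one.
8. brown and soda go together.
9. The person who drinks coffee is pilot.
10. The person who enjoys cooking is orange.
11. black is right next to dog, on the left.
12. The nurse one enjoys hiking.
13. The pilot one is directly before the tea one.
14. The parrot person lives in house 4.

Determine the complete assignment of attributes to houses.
Solution:

House | Pet | Job | Color | Hobby | Drink
-----------------------------------------
  1   | hamster | pilot | black | gardening | coffee
  2   | dog | chef | white | reading | tea
  3   | cat | writer | orange | cooking | smoothie
  4   | parrot | nurse | gray | hiking | juice
  5   | rabbit | plumber | brown | painting | soda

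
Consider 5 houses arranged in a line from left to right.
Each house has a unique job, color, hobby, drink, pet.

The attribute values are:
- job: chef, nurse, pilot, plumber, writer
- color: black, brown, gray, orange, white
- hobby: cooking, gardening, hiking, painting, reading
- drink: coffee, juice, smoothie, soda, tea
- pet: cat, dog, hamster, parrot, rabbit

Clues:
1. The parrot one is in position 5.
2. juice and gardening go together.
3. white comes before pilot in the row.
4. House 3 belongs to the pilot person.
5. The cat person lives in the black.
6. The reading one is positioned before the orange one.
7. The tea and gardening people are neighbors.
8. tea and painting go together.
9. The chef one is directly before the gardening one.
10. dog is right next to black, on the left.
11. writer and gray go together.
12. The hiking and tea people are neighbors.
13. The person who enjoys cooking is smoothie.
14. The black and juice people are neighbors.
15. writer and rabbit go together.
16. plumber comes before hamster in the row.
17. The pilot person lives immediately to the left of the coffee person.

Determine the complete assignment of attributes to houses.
Solution:

House | Job | Color | Hobby | Drink | Pet
-----------------------------------------
  1   | plumber | white | hiking | soda | dog
  2   | chef | black | painting | tea | cat
  3   | pilot | brown | gardening | juice | hamster
  4   | writer | gray | reading | coffee | rabbit
  5   | nurse | orange | cooking | smoothie | parrot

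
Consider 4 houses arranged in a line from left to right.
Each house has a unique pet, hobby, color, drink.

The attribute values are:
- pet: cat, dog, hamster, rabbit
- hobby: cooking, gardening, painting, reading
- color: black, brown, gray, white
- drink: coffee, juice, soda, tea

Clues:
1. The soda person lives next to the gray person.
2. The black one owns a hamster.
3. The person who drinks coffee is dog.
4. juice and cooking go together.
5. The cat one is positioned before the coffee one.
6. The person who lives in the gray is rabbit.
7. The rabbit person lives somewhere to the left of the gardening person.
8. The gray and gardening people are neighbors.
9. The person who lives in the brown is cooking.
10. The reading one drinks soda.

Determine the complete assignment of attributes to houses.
Solution:

House | Pet | Hobby | Color | Drink
-----------------------------------
  1   | cat | cooking | brown | juice
  2   | hamster | reading | black | soda
  3   | rabbit | painting | gray | tea
  4   | dog | gardening | white | coffee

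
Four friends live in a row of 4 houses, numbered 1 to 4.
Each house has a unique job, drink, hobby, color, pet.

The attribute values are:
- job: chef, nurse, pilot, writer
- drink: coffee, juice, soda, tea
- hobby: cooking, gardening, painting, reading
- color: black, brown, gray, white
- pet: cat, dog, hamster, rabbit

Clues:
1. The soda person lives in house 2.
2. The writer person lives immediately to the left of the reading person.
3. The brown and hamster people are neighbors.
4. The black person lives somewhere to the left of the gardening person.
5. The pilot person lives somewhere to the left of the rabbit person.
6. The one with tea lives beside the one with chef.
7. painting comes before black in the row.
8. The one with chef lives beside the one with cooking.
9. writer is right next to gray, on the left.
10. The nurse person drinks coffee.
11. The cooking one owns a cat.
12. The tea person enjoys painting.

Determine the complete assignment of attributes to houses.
Solution:

House | Job | Drink | Hobby | Color | Pet
-----------------------------------------
  1   | writer | tea | painting | brown | dog
  2   | chef | soda | reading | gray | hamster
  3   | pilot | juice | cooking | black | cat
  4   | nurse | coffee | gardening | white | rabbit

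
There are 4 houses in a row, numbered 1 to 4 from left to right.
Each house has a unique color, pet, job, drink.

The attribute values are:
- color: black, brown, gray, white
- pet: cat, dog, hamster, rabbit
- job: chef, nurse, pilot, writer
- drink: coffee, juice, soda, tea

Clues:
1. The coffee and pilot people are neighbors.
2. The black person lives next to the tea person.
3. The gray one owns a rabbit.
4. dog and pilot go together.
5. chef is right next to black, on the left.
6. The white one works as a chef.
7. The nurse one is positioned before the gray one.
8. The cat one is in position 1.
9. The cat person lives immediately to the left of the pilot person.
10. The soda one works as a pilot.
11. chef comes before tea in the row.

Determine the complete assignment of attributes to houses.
Solution:

House | Color | Pet | Job | Drink
---------------------------------
  1   | white | cat | chef | coffee
  2   | black | dog | pilot | soda
  3   | brown | hamster | nurse | tea
  4   | gray | rabbit | writer | juice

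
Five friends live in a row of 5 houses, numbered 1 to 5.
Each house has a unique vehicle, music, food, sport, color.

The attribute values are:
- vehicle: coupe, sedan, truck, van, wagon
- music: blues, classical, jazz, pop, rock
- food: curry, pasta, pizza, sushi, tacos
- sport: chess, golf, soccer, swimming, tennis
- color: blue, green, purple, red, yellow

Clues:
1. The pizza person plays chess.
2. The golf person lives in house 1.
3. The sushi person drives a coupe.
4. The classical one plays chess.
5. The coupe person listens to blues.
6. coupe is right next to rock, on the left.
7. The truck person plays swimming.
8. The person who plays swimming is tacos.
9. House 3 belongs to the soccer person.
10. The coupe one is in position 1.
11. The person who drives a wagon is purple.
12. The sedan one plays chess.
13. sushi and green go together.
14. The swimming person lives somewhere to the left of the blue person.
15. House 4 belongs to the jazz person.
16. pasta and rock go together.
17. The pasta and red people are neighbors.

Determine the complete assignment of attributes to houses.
Solution:

House | Vehicle | Music | Food | Sport | Color
----------------------------------------------
  1   | coupe | blues | sushi | golf | green
  2   | wagon | rock | pasta | tennis | purple
  3   | van | pop | curry | soccer | red
  4   | truck | jazz | tacos | swimming | yellow
  5   | sedan | classical | pizza | chess | blue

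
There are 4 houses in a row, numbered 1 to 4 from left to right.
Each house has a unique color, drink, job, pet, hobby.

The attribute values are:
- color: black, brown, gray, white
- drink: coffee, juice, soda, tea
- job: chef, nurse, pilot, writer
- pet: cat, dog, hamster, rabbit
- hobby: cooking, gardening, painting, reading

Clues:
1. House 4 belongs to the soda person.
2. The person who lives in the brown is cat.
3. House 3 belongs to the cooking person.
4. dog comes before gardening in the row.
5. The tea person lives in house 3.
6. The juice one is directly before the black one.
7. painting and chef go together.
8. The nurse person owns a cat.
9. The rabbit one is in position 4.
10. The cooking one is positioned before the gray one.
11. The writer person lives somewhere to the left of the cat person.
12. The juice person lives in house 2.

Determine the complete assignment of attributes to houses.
Solution:

House | Color | Drink | Job | Pet | Hobby
-----------------------------------------
  1   | white | coffee | writer | dog | reading
  2   | brown | juice | nurse | cat | gardening
  3   | black | tea | pilot | hamster | cooking
  4   | gray | soda | chef | rabbit | painting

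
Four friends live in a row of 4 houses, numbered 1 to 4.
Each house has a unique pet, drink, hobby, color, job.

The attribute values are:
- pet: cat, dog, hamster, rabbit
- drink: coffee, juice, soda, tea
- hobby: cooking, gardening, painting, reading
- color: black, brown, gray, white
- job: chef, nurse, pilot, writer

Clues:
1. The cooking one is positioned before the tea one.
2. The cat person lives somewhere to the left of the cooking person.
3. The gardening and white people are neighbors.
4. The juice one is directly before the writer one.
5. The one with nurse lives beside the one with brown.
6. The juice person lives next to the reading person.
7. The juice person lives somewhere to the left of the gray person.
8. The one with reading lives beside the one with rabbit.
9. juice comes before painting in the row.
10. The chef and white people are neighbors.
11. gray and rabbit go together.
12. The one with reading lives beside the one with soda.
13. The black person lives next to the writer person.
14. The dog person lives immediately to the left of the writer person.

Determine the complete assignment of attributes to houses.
Solution:

House | Pet | Drink | Hobby | Color | Job
-----------------------------------------
  1   | dog | juice | gardening | black | chef
  2   | cat | coffee | reading | white | writer
  3   | rabbit | soda | cooking | gray | nurse
  4   | hamster | tea | painting | brown | pilot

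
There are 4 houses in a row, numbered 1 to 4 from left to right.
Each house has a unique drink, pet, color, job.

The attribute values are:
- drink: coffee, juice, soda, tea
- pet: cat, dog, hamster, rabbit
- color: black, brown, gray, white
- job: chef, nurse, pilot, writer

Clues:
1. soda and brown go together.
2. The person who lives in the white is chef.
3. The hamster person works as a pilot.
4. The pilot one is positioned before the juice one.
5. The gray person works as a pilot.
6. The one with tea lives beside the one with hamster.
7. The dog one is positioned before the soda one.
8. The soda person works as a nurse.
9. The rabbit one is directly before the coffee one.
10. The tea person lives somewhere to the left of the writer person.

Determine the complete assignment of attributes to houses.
Solution:

House | Drink | Pet | Color | Job
---------------------------------
  1   | tea | rabbit | white | chef
  2   | coffee | hamster | gray | pilot
  3   | juice | dog | black | writer
  4   | soda | cat | brown | nurse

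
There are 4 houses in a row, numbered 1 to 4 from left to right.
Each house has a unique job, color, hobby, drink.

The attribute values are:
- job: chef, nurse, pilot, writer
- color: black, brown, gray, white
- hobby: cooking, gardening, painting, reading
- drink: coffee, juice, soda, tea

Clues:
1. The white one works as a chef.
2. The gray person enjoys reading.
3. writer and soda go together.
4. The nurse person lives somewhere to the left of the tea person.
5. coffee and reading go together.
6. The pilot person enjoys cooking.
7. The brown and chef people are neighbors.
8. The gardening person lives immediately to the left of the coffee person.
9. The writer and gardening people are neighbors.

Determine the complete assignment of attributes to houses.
Solution:

House | Job | Color | Hobby | Drink
-----------------------------------
  1   | writer | brown | painting | soda
  2   | chef | white | gardening | juice
  3   | nurse | gray | reading | coffee
  4   | pilot | black | cooking | tea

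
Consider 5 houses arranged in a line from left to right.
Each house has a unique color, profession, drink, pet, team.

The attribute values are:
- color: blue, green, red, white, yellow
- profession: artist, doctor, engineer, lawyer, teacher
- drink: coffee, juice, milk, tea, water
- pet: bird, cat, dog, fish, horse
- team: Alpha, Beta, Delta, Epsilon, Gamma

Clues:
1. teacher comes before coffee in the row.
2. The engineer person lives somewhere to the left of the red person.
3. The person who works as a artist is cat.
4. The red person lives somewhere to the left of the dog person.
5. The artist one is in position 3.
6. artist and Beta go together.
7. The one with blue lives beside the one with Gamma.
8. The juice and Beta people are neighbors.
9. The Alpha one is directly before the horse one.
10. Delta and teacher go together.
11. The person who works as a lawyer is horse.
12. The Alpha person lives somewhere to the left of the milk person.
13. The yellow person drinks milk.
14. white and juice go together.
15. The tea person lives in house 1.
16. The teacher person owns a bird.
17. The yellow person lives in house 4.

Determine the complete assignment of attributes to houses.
Solution:

House | Color | Profession | Drink | Pet | Team
-----------------------------------------------
  1   | blue | engineer | tea | fish | Alpha
  2   | white | lawyer | juice | horse | Gamma
  3   | red | artist | water | cat | Beta
  4   | yellow | teacher | milk | bird | Delta
  5   | green | doctor | coffee | dog | Epsilon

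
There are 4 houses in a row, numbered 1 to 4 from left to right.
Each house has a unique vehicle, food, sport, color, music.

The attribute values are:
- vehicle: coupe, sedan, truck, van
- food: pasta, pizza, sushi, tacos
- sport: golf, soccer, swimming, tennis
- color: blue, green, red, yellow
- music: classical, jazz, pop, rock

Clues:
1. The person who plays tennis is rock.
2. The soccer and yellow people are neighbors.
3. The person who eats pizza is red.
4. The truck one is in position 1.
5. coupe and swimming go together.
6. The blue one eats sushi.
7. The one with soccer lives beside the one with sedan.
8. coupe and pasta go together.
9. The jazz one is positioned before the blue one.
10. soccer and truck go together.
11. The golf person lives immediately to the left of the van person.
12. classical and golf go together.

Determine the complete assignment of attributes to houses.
Solution:

House | Vehicle | Food | Sport | Color | Music
----------------------------------------------
  1   | truck | pizza | soccer | red | jazz
  2   | sedan | tacos | golf | yellow | classical
  3   | van | sushi | tennis | blue | rock
  4   | coupe | pasta | swimming | green | pop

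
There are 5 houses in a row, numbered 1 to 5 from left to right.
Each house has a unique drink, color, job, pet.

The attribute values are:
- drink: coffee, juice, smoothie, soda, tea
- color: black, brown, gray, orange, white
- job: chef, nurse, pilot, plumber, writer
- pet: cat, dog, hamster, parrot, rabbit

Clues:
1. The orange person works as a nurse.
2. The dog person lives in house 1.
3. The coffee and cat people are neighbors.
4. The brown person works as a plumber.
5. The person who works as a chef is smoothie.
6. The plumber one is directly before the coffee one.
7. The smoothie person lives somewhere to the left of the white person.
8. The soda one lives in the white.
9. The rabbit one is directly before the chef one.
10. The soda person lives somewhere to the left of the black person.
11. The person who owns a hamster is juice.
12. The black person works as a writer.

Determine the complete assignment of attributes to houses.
Solution:

House | Drink | Color | Job | Pet
---------------------------------
  1   | tea | brown | plumber | dog
  2   | coffee | orange | nurse | rabbit
  3   | smoothie | gray | chef | cat
  4   | soda | white | pilot | parrot
  5   | juice | black | writer | hamster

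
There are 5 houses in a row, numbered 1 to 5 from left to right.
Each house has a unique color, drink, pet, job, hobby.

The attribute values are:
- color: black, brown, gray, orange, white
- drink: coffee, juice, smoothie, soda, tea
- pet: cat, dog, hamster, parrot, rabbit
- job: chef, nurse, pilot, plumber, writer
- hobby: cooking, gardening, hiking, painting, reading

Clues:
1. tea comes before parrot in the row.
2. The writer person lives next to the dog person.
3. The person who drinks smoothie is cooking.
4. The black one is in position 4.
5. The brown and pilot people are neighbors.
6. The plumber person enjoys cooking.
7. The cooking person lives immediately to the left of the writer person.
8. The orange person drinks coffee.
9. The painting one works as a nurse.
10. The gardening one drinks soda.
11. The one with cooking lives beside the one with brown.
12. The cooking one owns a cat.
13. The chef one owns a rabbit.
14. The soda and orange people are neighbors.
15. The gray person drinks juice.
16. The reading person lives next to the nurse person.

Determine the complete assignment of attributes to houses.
Solution:

House | Color | Drink | Pet | Job | Hobby
-----------------------------------------
  1   | white | smoothie | cat | plumber | cooking
  2   | brown | soda | hamster | writer | gardening
  3   | orange | coffee | dog | pilot | hiking
  4   | black | tea | rabbit | chef | reading
  5   | gray | juice | parrot | nurse | painting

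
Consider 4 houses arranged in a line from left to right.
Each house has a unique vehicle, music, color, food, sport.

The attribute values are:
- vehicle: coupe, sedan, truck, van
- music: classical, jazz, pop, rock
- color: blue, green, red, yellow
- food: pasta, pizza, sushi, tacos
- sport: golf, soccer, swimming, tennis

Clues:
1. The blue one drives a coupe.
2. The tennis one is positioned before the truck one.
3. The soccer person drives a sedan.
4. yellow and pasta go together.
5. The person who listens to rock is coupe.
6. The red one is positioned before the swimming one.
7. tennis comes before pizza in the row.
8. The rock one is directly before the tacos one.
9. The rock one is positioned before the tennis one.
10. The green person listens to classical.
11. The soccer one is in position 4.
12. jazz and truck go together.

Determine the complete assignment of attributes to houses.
Solution:

House | Vehicle | Music | Color | Food | Sport
----------------------------------------------
  1   | coupe | rock | blue | sushi | golf
  2   | van | pop | red | tacos | tennis
  3   | truck | jazz | yellow | pasta | swimming
  4   | sedan | classical | green | pizza | soccer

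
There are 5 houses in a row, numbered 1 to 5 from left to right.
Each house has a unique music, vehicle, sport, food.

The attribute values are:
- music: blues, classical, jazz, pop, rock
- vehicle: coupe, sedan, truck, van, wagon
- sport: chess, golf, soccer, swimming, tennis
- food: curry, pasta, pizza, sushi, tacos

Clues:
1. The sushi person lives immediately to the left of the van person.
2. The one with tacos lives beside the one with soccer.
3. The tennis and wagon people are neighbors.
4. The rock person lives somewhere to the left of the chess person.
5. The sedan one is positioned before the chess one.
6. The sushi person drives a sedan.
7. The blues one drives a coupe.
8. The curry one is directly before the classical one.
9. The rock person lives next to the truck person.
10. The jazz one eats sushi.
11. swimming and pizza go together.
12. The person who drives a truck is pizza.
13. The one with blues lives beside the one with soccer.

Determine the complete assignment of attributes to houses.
Solution:

House | Music | Vehicle | Sport | Food
--------------------------------------
  1   | blues | coupe | tennis | tacos
  2   | rock | wagon | soccer | curry
  3   | classical | truck | swimming | pizza
  4   | jazz | sedan | golf | sushi
  5   | pop | van | chess | pasta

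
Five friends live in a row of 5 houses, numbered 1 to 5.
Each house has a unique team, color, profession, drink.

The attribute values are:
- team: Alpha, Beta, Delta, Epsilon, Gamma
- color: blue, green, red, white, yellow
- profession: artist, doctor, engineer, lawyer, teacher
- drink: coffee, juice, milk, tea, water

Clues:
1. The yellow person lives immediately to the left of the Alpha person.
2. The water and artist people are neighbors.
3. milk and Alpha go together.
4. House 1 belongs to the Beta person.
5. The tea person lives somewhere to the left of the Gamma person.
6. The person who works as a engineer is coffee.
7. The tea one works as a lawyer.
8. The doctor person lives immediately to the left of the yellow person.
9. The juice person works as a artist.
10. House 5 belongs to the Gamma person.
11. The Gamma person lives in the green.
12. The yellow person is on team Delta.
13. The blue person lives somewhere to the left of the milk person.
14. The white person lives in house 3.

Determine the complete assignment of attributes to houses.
Solution:

House | Team | Color | Profession | Drink
-----------------------------------------
  1   | Beta | blue | doctor | water
  2   | Delta | yellow | artist | juice
  3   | Alpha | white | teacher | milk
  4   | Epsilon | red | lawyer | tea
  5   | Gamma | green | engineer | coffee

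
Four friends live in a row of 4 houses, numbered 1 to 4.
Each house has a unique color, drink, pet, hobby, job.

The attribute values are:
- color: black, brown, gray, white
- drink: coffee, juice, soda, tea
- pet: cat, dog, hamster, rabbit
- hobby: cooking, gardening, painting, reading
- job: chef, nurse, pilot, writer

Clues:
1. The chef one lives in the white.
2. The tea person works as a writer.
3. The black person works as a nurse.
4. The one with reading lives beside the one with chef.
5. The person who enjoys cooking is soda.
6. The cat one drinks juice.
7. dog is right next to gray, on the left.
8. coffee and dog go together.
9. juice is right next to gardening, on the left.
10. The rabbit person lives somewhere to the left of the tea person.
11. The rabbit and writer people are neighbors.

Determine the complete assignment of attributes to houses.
Solution:

House | Color | Drink | Pet | Hobby | Job
-----------------------------------------
  1   | black | juice | cat | reading | nurse
  2   | white | coffee | dog | gardening | chef
  3   | gray | soda | rabbit | cooking | pilot
  4   | brown | tea | hamster | painting | writer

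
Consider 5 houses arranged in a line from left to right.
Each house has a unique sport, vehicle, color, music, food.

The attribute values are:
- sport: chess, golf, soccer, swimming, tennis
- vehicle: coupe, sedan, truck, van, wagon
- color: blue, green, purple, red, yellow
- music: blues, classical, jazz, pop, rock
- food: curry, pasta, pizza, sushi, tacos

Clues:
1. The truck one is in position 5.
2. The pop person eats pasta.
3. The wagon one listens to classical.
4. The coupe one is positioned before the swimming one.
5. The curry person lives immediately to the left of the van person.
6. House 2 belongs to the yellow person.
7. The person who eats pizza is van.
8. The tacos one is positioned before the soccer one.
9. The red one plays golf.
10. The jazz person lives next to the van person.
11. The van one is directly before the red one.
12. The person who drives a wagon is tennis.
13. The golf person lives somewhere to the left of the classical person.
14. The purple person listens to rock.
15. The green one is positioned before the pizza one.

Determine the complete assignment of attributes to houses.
Solution:

House | Sport | Vehicle | Color | Music | Food
----------------------------------------------
  1   | chess | coupe | green | jazz | curry
  2   | swimming | van | yellow | blues | pizza
  3   | golf | sedan | red | pop | pasta
  4   | tennis | wagon | blue | classical | tacos
  5   | soccer | truck | purple | rock | sushi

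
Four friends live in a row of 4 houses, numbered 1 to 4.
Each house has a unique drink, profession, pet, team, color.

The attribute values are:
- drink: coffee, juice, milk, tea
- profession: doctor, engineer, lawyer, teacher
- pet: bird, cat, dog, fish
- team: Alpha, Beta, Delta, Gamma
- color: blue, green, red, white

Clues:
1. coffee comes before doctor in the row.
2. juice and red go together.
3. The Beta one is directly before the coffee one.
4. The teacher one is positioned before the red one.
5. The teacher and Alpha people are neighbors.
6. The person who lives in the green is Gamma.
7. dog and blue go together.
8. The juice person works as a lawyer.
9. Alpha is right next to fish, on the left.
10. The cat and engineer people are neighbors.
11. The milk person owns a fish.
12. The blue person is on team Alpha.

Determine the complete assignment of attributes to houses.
Solution:

House | Drink | Profession | Pet | Team | Color
-----------------------------------------------
  1   | tea | teacher | cat | Beta | white
  2   | coffee | engineer | dog | Alpha | blue
  3   | milk | doctor | fish | Gamma | green
  4   | juice | lawyer | bird | Delta | red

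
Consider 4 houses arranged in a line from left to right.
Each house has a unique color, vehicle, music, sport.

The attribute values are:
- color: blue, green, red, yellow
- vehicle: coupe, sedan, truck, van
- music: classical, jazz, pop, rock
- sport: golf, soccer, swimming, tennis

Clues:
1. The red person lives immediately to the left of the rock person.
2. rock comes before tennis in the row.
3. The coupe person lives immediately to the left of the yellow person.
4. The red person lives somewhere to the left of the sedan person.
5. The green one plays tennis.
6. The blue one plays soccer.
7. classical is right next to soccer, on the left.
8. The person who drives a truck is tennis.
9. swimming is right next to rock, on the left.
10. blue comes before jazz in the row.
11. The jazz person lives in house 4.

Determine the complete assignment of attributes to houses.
Solution:

House | Color | Vehicle | Music | Sport
---------------------------------------
  1   | red | van | classical | swimming
  2   | blue | coupe | rock | soccer
  3   | yellow | sedan | pop | golf
  4   | green | truck | jazz | tennis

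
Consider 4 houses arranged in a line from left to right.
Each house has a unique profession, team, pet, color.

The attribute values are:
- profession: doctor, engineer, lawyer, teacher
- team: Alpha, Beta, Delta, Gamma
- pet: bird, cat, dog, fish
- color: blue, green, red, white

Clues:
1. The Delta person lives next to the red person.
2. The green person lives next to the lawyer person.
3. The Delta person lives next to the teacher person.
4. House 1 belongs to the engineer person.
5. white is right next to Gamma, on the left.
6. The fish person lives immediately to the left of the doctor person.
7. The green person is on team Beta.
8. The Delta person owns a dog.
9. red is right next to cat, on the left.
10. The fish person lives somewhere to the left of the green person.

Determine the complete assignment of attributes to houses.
Solution:

House | Profession | Team | Pet | Color
---------------------------------------
  1   | engineer | Delta | dog | white
  2   | teacher | Gamma | fish | red
  3   | doctor | Beta | cat | green
  4   | lawyer | Alpha | bird | blue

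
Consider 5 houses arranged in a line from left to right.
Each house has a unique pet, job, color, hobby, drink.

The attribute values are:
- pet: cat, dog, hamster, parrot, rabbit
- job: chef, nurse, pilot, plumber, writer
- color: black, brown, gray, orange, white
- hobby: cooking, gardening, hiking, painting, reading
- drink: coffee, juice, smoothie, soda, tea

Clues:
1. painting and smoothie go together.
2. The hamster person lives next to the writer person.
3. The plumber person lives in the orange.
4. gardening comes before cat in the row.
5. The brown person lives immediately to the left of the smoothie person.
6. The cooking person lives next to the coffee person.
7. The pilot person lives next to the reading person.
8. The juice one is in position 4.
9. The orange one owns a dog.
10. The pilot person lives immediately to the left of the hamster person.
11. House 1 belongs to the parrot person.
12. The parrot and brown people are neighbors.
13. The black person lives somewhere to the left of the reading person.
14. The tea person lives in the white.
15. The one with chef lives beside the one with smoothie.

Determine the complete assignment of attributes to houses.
Solution:

House | Pet | Job | Color | Hobby | Drink
-----------------------------------------
  1   | parrot | pilot | black | cooking | soda
  2   | hamster | chef | brown | reading | coffee
  3   | rabbit | writer | gray | painting | smoothie
  4   | dog | plumber | orange | gardening | juice
  5   | cat | nurse | white | hiking | tea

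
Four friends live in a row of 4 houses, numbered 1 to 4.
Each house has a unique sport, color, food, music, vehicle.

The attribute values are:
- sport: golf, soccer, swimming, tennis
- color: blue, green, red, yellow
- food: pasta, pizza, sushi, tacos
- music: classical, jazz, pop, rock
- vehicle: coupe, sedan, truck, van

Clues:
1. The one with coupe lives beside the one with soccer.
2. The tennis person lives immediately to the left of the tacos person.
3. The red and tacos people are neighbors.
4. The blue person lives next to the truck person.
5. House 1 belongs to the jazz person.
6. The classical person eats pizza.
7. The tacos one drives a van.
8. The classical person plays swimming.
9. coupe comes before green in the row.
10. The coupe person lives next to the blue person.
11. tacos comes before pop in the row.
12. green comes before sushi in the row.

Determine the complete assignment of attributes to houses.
Solution:

House | Sport | Color | Food | Music | Vehicle
----------------------------------------------
  1   | tennis | red | pasta | jazz | coupe
  2   | soccer | blue | tacos | rock | van
  3   | swimming | green | pizza | classical | truck
  4   | golf | yellow | sushi | pop | sedan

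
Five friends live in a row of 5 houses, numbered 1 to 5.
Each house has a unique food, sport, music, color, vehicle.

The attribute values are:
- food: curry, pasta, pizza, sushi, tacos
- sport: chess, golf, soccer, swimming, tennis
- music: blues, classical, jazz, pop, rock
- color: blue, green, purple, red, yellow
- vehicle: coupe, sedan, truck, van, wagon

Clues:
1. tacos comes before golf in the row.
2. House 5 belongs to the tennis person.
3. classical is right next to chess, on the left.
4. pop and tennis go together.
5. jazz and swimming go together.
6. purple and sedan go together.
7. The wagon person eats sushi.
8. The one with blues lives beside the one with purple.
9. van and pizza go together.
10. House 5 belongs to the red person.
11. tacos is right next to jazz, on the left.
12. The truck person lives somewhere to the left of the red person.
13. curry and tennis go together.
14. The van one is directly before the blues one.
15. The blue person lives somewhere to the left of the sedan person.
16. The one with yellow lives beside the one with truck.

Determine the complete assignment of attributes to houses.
Solution:

House | Food | Sport | Music | Color | Vehicle
----------------------------------------------
  1   | pizza | soccer | classical | yellow | van
  2   | tacos | chess | blues | blue | truck
  3   | pasta | swimming | jazz | purple | sedan
  4   | sushi | golf | rock | green | wagon
  5   | curry | tennis | pop | red | coupe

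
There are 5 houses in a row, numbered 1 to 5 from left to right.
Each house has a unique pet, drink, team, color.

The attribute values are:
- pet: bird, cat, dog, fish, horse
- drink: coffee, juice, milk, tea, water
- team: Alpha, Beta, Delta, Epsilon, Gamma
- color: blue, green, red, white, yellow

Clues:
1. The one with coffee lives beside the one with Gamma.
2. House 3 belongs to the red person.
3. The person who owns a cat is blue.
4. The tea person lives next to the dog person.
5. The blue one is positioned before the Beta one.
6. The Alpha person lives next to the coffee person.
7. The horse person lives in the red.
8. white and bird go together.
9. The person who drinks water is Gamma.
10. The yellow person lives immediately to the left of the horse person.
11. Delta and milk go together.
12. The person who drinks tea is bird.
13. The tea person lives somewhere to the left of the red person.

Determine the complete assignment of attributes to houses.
Solution:

House | Pet | Drink | Team | Color
----------------------------------
  1   | bird | tea | Alpha | white
  2   | dog | coffee | Epsilon | yellow
  3   | horse | water | Gamma | red
  4   | cat | milk | Delta | blue
  5   | fish | juice | Beta | green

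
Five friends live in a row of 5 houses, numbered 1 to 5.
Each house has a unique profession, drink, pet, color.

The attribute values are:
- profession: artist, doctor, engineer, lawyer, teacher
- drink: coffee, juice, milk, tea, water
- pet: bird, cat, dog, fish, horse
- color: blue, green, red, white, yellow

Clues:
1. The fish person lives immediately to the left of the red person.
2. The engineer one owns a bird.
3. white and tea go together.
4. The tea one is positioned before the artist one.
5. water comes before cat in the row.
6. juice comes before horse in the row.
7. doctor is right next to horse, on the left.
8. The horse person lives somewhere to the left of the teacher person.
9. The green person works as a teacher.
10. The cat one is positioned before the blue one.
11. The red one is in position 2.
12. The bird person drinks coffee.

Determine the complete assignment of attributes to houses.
Solution:

House | Profession | Drink | Pet | Color
----------------------------------------
  1   | lawyer | tea | fish | white
  2   | doctor | juice | dog | red
  3   | artist | water | horse | yellow
  4   | teacher | milk | cat | green
  5   | engineer | coffee | bird | blue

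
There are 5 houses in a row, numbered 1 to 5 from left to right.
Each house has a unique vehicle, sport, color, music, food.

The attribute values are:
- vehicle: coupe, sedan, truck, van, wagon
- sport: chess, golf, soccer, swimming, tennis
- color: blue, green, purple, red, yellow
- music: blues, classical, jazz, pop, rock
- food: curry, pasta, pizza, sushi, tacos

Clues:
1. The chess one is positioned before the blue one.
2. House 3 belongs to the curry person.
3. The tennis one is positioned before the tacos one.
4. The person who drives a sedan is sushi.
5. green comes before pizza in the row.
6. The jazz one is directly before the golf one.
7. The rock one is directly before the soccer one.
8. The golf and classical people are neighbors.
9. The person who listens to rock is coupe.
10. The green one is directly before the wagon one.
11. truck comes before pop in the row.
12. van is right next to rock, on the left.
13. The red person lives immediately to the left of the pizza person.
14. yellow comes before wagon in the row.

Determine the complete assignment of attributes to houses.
Solution:

House | Vehicle | Sport | Color | Music | Food
----------------------------------------------
  1   | van | tennis | yellow | jazz | pasta
  2   | coupe | golf | green | rock | tacos
  3   | wagon | soccer | red | classical | curry
  4   | truck | chess | purple | blues | pizza
  5   | sedan | swimming | blue | pop | sushi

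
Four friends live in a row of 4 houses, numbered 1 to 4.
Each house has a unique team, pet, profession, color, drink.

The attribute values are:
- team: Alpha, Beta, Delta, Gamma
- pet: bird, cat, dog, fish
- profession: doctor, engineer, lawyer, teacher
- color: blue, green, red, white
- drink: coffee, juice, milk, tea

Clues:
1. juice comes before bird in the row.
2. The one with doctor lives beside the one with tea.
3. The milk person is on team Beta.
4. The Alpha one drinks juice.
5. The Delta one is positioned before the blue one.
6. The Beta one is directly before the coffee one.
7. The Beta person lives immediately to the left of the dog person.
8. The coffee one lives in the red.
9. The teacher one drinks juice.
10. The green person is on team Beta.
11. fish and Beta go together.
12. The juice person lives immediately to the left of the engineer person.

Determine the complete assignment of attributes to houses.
Solution:

House | Team | Pet | Profession | Color | Drink
-----------------------------------------------
  1   | Alpha | cat | teacher | white | juice
  2   | Beta | fish | engineer | green | milk
  3   | Delta | dog | doctor | red | coffee
  4   | Gamma | bird | lawyer | blue | tea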